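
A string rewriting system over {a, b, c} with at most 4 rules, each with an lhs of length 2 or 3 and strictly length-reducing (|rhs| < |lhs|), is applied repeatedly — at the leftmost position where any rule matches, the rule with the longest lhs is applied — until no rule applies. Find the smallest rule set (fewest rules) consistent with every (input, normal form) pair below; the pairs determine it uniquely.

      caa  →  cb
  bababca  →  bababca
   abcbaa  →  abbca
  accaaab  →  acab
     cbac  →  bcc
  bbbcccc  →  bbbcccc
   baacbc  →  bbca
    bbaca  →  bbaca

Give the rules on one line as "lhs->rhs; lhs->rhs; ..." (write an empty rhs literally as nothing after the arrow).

aa->b; cba->bc; cbc->ca

  | caa => cb
  | bababca
  | abcbaa => abbca
  | accaaab => accbab => acbcb => acab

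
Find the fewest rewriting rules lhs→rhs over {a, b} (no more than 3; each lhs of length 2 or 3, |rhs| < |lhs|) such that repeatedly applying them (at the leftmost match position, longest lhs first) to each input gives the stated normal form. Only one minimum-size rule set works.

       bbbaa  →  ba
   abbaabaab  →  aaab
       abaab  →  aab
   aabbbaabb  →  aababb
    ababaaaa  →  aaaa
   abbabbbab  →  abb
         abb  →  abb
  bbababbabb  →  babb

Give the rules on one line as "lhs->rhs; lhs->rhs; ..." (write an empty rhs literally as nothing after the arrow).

  | bbbaa => ba
  | abbaabaab => aabaab => aaab
  | abaab => aab
  | aabbbaabb => aababb

baa->a; bba->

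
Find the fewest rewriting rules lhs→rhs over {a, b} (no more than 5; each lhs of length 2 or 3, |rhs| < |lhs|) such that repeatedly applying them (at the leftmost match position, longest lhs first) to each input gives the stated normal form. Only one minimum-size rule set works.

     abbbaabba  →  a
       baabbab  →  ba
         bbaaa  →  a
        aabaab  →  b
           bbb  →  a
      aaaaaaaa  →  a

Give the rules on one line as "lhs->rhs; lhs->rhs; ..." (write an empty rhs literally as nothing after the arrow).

  | abbbaabba => abbaabba => abaabba => aaabba => bba => aa => a
  | baabbab => babbab => babab => baab => bab => ba
  | bbaaa => aaaa => a
  | aabaab => abaab => aaab => b

aa->a; aaa->; ab->a; bb->a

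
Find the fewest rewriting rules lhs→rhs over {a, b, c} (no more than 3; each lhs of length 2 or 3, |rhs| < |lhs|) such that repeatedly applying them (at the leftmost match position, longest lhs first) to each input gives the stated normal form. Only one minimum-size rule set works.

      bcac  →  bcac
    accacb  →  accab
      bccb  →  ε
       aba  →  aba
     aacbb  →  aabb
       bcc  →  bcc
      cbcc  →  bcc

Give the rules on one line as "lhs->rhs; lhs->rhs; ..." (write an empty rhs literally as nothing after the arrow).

  | bcac
  | accacb => accab
  | bccb => bcb => ε
  | aba

bcb->; cb->b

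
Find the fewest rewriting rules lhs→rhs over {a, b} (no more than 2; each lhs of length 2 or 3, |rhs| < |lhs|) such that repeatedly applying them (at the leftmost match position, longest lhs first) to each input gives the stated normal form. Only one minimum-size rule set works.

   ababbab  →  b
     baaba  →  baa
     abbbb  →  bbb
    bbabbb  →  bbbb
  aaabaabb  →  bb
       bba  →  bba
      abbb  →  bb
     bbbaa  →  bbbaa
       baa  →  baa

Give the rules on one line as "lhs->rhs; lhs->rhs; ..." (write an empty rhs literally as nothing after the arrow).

  | ababbab => abbab => bab => b
  | baaba => baa
  | abbbb => bbb
  | bbabbb => bbbb

aaa->b; ab->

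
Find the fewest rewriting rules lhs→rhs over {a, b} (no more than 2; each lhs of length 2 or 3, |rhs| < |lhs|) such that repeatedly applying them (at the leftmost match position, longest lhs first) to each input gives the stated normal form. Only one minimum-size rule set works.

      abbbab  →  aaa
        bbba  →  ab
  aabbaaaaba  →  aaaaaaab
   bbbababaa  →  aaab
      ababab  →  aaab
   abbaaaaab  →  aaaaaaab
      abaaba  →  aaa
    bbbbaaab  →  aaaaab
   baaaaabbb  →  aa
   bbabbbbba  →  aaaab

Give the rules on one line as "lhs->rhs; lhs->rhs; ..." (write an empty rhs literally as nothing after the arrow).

ba->b; bb->a

  | abbbab => aabab => aabb => aaa
  | bbba => aba => ab
  | aabbaaaaba => aaaaaaaba => aaaaaaab
  | bbbababaa => abababaa => abbabaa => aaabaa => aaaba => aaab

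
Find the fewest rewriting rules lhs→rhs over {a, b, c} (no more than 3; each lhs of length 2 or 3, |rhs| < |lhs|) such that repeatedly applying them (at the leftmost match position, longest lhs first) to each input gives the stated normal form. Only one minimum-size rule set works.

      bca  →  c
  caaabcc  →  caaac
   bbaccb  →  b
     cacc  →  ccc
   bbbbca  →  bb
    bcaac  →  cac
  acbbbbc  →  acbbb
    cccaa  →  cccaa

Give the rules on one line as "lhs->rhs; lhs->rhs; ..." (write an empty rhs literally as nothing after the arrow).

acc->cc; bc->; bca->c

  | bca => c
  | caaabcc => caaac
  | bbaccb => bbccb => bcb => b
  | cacc => ccc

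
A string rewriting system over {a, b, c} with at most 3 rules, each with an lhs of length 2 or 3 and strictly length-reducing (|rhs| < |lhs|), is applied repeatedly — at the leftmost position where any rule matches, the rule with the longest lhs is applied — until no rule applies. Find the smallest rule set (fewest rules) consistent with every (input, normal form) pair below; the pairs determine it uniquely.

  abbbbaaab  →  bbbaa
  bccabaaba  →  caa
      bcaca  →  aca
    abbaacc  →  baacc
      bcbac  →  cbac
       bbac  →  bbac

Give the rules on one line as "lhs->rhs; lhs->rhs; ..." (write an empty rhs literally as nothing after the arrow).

ab->; bc->; bcb->cb

  | abbbbaaab => bbbaaab => bbbaa
  | bccabaaba => cabaaba => caaba => caa
  | bcaca => aca
  | abbaacc => baacc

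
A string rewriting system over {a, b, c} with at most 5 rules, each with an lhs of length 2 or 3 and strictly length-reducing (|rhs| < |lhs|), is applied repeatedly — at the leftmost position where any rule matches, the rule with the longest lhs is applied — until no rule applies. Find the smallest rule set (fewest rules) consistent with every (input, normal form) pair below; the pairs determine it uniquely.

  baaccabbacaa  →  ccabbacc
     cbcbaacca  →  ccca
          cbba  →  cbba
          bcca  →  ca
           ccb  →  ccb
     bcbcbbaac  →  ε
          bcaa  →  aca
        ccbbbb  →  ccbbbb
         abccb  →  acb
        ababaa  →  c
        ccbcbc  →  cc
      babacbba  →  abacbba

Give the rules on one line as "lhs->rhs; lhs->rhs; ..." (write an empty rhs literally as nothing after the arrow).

  | baaccabbacaa => bcccabbacaa => ccabbacaa => ccabbacc
  | cbcbaacca => cbaacca => cbccca => ccca
  | cbba
  | bcca => ca

aa->c; bab->ab; bc->; bca->ac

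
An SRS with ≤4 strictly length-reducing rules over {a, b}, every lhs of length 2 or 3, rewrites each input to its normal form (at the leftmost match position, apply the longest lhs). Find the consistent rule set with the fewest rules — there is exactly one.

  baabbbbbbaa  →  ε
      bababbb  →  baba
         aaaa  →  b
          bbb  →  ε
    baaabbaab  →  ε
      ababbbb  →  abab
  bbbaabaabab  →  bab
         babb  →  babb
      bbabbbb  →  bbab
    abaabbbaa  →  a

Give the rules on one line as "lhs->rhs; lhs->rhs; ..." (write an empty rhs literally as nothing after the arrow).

  | baabbbbbbaa => bbbbbbbbaa => bbbbbaa => bbaa => bbb => ε
  | bababbb => baba
  | aaaa => aaa => aa => b
  | bbb => ε

aa->b; aaa->aa; bbb->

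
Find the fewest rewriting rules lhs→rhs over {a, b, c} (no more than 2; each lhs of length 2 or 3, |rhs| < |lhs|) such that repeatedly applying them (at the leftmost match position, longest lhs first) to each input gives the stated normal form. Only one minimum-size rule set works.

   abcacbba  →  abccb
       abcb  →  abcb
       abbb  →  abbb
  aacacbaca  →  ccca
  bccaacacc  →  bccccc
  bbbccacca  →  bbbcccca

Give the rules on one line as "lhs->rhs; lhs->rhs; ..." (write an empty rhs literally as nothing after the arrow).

ac->c; ba->

  | abcacbba => abccbba => abccb
  | abcb
  | abbb
  | aacacbaca => acacbaca => cacbaca => ccbaca => ccca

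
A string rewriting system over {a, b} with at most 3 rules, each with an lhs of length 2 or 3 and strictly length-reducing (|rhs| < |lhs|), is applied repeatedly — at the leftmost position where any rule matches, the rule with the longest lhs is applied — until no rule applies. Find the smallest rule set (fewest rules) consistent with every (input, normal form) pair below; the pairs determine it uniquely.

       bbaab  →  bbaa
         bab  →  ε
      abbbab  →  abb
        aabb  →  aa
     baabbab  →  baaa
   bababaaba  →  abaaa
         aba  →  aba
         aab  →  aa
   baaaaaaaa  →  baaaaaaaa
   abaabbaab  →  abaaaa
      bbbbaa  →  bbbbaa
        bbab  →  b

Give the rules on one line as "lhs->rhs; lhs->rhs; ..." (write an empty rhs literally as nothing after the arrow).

  | bbaab => bbaa
  | bab => ε
  | abbbab => abb
  | aabb => aab => aa

aab->aa; bab->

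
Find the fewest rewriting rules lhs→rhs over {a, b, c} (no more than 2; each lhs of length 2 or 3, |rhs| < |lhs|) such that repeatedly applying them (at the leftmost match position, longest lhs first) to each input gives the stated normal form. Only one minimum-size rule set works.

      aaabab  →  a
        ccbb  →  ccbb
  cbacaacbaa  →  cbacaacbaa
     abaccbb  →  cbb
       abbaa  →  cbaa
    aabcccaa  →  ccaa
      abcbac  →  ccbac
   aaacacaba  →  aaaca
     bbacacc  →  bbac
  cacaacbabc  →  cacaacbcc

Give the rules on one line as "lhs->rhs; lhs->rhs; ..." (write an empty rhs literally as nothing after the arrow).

ab->c; acc->

  | aaabab => aacab => aacc => a
  | ccbb
  | cbacaacbaa
  | abaccbb => caccbb => cbb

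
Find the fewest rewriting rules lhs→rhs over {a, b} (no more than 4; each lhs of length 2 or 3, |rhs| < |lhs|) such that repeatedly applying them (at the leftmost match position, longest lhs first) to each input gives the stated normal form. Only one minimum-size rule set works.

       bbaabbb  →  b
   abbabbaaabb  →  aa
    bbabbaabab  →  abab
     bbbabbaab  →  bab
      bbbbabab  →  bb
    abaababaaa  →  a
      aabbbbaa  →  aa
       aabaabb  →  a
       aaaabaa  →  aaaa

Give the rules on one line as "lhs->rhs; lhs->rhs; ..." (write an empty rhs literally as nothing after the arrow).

abb->; baa->; bba->

  | bbaabbb => abbb => b
  | abbabbaaabb => abbaaabb => aaabb => aa
  | bbabbaabab => bbaabab => abab
  | bbbabbaab => bbbaab => bab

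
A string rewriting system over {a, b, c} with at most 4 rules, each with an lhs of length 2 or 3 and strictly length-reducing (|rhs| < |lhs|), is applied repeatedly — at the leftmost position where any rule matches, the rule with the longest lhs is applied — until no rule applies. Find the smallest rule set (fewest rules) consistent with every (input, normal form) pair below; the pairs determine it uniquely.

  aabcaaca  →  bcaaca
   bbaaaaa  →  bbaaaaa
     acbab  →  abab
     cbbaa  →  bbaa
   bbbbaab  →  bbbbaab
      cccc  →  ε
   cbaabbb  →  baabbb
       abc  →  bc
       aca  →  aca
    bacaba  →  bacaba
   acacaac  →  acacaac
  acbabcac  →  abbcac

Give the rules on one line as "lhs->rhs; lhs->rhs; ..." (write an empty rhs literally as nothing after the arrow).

abc->bc; cb->b; cc->

  | aabcaaca => abcaaca => bcaaca
  | bbaaaaa
  | acbab => abab
  | cbbaa => bbaa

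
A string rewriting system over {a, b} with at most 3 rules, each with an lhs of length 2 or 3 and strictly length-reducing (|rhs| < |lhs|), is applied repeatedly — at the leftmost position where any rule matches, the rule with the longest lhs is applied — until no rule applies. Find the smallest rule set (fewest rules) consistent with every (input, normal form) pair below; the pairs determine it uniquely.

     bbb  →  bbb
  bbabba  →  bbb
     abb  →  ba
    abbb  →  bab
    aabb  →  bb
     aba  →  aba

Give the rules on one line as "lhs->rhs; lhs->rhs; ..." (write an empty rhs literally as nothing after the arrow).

aa->; abb->ba

  | bbb
  | bbabba => bbbaa => bbb
  | abb => ba
  | abbb => bab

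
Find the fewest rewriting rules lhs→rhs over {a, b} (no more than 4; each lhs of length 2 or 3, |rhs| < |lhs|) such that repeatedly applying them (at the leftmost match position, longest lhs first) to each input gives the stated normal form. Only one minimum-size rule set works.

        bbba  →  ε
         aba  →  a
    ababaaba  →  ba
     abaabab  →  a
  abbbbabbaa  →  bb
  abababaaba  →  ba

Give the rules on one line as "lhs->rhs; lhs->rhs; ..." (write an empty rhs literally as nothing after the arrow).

aa->; ab->; bab->a; bbb->a

  | bbba => aa => ε
  | aba => a
  | ababaaba => abaaba => aaba => ba
  | abaabab => aabab => bab => a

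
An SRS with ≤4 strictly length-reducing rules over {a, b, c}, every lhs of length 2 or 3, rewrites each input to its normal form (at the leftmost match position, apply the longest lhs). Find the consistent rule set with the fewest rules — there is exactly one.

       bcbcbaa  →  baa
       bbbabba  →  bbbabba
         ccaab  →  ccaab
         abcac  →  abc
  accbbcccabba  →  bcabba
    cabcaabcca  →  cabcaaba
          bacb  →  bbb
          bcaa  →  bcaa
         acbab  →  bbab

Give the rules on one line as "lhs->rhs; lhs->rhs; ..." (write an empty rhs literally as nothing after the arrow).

ac->; acb->bb; bcc->b; cb->

  | bcbcbaa => bcbaa => baa
  | bbbabba
  | ccaab
  | abcac => abc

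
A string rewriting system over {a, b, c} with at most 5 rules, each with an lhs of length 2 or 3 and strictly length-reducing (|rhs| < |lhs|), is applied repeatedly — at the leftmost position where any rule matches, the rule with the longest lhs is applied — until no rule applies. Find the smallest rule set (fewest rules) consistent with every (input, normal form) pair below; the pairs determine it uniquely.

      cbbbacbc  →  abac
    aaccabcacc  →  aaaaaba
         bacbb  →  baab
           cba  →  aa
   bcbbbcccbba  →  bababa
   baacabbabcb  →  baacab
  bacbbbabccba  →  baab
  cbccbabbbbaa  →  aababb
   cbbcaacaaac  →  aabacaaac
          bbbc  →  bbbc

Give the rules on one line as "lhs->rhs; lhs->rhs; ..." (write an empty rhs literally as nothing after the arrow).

bba->b; bca->ab; cb->a; cc->a

  | cbbbacbc => abbacbc => abcbc => abac
  | aaccabcacc => aaaabcacc => aaaaabcc => aaaaaba
  | bacbb => baab
  | cba => aa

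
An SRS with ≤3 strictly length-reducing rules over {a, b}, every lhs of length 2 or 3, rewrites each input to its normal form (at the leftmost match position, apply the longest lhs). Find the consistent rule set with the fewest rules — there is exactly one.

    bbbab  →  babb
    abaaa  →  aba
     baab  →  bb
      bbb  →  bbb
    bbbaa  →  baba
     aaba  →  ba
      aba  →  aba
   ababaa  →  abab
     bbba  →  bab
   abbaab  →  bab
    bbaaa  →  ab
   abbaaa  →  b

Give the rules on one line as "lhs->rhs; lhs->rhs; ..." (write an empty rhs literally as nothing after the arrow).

aa->; bba->ab

  | bbbab => babb
  | abaaa => aba
  | baab => bb
  | bbb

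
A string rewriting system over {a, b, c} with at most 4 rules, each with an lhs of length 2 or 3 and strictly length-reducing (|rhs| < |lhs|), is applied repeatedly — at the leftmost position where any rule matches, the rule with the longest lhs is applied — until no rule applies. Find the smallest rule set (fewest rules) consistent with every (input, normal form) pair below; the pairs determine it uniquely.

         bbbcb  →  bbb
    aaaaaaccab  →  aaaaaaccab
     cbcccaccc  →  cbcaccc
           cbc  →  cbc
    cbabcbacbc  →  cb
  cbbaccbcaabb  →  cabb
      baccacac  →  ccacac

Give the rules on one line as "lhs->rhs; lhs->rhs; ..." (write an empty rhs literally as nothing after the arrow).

ba->; bbc->b; bcc->b

  | bbbcb => bbb
  | aaaaaaccab
  | cbcccaccc => cbcaccc
  | cbc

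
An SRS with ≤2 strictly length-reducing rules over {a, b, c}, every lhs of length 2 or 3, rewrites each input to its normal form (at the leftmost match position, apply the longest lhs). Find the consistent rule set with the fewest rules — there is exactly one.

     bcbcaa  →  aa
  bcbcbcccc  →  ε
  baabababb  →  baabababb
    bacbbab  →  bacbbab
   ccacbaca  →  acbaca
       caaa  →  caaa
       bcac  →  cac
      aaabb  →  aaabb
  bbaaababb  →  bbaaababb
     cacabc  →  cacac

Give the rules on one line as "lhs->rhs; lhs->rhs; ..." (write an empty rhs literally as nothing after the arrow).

bc->c; cc->

  | bcbcaa => cbcaa => ccaa => aa
  | bcbcbcccc => cbcbcccc => ccbcccc => bcccc => cccc => cc => ε
  | baabababb
  | bacbbab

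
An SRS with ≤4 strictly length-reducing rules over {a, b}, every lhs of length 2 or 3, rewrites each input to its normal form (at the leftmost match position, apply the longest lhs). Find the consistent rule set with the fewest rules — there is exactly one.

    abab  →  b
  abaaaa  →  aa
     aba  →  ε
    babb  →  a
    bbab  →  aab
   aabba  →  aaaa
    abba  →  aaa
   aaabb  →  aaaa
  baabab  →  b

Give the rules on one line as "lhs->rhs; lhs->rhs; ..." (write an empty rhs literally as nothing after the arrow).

  | abab => bab => b
  | abaaaa => baaaa => aa
  | aba => ba => ε
  | babb => bb => a

aba->ba; ba->; baa->; bb->a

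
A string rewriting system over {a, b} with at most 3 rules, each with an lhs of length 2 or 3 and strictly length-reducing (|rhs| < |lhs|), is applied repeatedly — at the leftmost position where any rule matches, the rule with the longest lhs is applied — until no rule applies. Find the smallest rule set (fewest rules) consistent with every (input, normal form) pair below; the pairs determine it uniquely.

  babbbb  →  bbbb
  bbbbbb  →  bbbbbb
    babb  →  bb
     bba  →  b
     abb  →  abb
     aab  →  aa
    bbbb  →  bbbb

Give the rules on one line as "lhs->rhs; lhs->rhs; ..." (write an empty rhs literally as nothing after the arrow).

  | babbbb => bbbb
  | bbbbbb
  | babb => bb
  | bba => b

aab->aa; ba->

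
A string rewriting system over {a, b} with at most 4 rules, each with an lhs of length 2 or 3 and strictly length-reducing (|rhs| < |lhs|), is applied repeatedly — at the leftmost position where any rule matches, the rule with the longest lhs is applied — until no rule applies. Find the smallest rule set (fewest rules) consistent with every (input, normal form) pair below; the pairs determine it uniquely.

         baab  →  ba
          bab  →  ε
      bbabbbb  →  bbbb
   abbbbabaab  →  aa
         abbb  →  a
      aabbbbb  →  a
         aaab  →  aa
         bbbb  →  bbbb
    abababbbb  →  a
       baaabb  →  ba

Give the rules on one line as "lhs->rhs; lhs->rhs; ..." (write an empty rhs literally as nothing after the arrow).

aab->a; ab->a; bab->

  | baab => ba
  | bab => ε
  | bbabbbb => bbbb
  | abbbbabaab => abbbabaab => abbabaab => ababaab => aabaab => aaab => aa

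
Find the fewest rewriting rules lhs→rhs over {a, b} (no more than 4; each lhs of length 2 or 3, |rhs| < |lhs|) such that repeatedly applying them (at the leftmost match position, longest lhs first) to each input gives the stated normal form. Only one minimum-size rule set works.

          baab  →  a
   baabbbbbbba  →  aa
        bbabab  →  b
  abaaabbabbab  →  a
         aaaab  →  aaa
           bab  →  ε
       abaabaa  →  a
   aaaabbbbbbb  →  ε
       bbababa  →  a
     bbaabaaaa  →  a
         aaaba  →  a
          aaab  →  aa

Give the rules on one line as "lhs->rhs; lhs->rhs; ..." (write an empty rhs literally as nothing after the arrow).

  | baab => aab => a
  | baabbbbbbba => aabbbbbbba => abbbbbba => bbbbba => abbba => bba => aa
  | bbabab => aabab => abb => b
  | abaaabbabbab => baabbabbab => aabbabbab => ababbab => bbbab => abab => bb => a

ab->; aba->b; ba->a; bb->a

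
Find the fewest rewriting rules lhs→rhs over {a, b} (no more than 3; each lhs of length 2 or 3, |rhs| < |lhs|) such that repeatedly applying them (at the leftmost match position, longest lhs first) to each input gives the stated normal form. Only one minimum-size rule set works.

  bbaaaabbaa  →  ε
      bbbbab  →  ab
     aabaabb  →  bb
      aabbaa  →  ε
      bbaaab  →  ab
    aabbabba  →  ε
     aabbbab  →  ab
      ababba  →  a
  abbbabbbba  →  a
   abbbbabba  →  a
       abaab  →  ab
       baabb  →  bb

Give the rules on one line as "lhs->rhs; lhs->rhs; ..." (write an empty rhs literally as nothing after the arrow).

  | bbaaaabbaa => baaaabbaa => aaaabbaa => aabbaa => bbaa => baa => aa => ε
  | bbbbab => bbbab => bbab => bab => ab
  | aabaabb => baabb => aabb => bb
  | aabbaa => bbaa => baa => aa => ε

aa->; ba->a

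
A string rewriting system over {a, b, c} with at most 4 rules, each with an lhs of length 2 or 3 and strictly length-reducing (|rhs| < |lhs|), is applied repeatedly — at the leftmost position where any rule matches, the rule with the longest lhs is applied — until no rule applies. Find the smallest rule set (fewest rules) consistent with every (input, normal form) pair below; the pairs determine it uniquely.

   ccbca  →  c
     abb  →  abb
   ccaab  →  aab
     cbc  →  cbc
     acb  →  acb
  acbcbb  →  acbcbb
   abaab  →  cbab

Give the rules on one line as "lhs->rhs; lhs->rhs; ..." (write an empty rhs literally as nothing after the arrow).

  | ccbca => bca => c
  | abb
  | ccaab => aab
  | cbc

aba->cb; bca->c; cc->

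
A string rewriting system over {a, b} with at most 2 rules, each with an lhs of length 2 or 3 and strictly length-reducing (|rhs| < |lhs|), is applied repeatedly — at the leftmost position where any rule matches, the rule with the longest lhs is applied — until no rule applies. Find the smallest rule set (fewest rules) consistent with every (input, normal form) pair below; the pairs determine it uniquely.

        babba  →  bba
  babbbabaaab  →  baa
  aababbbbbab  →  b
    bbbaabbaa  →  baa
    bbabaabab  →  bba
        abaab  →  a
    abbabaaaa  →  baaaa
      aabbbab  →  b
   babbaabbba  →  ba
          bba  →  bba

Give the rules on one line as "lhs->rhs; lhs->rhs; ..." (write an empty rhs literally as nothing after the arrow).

ab->; bbb->b

  | babba => bba
  | babbbabaaab => bbbabaaab => babaaab => baaab => baa
  | aababbbbbab => aabbbbbab => abbbbab => bbbab => bab => b
  | bbbaabbaa => baabbaa => babaa => baa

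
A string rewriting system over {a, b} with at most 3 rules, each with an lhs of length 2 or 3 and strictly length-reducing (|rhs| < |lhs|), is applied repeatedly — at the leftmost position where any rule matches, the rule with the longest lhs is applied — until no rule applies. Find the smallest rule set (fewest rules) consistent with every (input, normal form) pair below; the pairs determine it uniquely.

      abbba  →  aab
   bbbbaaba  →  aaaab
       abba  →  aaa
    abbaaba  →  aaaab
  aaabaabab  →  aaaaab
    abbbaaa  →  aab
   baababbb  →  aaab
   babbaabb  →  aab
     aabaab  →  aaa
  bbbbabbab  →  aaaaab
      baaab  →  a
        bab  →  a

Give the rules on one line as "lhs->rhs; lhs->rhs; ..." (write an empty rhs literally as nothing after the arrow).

ba->b; bb->a

  | abbba => aaba => aab
  | bbbbaaba => abbaaba => aaaaba => aaaab
  | abba => aaa
  | abbaaba => aaaaba => aaaab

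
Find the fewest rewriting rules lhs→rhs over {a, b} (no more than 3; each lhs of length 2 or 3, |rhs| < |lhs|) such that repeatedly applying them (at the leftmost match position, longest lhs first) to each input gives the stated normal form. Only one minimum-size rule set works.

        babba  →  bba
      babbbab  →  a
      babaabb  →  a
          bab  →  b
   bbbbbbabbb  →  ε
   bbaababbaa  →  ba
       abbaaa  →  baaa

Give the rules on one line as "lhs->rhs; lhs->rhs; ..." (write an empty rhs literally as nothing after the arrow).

  | babba => bba
  | babbbab => bbbab => aab => a
  | babaabb => bbabb => bbb => a
  | bab => b

ab->; aba->b; bbb->a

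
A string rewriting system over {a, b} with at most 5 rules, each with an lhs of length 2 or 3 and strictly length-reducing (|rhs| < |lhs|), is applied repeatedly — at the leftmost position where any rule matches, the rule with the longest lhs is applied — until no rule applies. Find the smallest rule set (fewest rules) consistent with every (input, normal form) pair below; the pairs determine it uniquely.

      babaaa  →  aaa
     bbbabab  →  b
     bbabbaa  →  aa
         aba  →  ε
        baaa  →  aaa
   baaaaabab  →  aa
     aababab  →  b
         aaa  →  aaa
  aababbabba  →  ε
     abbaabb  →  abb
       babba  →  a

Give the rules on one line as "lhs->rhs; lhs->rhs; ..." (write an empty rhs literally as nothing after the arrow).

  | babaaa => aaa
  | bbbabab => bbab => b
  | bbabbaa => bbaa => baa => aa
  | aba => ε

aab->; aba->; ba->a; bab->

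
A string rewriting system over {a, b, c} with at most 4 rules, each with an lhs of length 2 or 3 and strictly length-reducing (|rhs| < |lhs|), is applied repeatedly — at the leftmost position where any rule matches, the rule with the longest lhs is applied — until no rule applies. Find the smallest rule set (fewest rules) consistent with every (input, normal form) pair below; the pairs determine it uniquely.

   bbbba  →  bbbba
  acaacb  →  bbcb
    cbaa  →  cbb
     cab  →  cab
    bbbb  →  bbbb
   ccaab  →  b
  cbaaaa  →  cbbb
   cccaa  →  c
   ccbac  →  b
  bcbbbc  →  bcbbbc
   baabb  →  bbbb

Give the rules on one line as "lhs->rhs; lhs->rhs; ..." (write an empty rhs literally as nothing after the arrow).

  | bbbba
  | acaacb => baacb => bbcb
  | cbaa => cbb
  | cab

aa->b; ac->b; ccb->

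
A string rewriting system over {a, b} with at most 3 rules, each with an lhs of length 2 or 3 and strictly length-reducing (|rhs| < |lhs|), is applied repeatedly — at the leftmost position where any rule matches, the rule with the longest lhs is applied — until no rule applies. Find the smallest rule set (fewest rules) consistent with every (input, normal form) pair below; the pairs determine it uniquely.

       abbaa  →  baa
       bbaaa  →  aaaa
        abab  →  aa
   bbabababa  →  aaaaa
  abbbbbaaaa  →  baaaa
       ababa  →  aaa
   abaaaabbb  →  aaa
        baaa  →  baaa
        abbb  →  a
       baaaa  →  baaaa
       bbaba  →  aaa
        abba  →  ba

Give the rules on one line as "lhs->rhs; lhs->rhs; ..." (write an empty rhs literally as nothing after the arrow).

ab->a; abb->b; bb->a

  | abbaa => baa
  | bbaaa => aaaa
  | abab => aab => aa
  | bbabababa => aabababa => aaababa => aaaaba => aaaaa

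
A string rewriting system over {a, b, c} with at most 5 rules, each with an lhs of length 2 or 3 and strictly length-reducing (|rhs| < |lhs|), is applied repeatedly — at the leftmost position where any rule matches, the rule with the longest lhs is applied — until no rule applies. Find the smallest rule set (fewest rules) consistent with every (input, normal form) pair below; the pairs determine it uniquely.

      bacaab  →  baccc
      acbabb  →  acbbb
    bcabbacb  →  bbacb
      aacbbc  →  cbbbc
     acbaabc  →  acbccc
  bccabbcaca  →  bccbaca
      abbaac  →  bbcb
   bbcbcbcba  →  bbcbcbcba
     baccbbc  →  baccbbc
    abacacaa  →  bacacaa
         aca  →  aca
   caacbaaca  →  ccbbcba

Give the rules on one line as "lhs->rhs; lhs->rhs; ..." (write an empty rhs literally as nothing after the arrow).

aab->cc; aac->cb; ab->b; bca->a

  | bacaab => baccc
  | acbabb => acbbb
  | bcabbacb => abbacb => bbacb
  | aacbbc => cbbbc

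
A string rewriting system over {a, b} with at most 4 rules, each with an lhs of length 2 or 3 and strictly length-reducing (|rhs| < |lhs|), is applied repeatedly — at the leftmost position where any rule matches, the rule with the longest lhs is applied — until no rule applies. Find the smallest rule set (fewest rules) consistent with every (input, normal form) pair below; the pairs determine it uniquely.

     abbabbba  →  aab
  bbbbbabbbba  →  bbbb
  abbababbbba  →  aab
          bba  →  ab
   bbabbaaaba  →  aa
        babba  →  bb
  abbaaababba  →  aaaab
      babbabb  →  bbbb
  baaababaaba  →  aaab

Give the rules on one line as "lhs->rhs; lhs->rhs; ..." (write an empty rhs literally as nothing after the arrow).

abb->a; ba->b; bba->ab

  | abbabbba => aabbba => aaba => aab
  | bbbbbabbbba => bbbabbbbba => babbbbbba => bbbbbbba => bbbbbab => bbbabb => babbb => bbbb
  | abbababbbba => aababbbba => aabbbbba => aabbba => aaba => aab
  | bba => ab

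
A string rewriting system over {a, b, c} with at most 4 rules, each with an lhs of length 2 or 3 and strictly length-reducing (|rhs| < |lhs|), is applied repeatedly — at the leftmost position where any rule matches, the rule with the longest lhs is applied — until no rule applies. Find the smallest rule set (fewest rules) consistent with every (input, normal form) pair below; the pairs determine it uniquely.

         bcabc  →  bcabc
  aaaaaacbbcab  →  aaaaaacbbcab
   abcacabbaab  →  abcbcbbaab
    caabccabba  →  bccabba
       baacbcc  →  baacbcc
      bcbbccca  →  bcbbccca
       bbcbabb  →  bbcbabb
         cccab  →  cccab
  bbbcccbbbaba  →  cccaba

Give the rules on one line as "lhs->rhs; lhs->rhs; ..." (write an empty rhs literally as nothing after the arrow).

  | bcabc
  | aaaaaacbbcab
  | abcacabbaab => abcbcbbaab
  | caabccabba => bccabba

aca->bc; bbb->; caa->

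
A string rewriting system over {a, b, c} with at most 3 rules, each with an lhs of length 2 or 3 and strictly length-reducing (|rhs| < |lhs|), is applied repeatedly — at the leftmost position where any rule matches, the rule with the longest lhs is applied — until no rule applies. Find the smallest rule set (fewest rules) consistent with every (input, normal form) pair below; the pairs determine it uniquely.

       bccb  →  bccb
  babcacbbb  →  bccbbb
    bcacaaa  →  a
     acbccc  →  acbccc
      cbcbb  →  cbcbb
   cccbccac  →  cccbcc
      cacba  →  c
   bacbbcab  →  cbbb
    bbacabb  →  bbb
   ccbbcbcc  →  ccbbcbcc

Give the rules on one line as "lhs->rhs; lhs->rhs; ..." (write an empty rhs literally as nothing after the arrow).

  | bccb
  | babcacbbb => bccacbbb => bccbbb
  | bcacaaa => bcaaa => baa => a
  | acbccc

ba->; bab->bc; ca->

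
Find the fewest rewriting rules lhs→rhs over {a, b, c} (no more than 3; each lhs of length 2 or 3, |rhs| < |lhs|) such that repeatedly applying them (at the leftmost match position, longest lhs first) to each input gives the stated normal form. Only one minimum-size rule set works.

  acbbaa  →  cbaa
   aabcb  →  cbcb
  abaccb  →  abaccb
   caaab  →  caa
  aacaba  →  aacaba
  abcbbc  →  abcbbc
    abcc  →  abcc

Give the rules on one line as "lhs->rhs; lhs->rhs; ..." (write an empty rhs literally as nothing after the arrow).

  | acbbaa => aabaa => cbaa
  | aabcb => cbcb
  | abaccb
  | caaab => cacb => caa

aab->cb; acb->aa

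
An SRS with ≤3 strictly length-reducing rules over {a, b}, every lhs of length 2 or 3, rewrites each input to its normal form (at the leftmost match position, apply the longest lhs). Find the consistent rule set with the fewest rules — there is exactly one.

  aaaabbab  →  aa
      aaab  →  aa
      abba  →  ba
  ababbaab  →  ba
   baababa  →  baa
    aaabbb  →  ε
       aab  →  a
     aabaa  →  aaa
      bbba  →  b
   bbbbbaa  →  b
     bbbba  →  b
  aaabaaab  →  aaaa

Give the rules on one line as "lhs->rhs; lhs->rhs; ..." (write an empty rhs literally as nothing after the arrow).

ab->; bb->b; bba->bb

  | aaaabbab => aaabab => aaab => aa
  | aaab => aa
  | abba => ba
  | ababbaab => abbaab => baab => ba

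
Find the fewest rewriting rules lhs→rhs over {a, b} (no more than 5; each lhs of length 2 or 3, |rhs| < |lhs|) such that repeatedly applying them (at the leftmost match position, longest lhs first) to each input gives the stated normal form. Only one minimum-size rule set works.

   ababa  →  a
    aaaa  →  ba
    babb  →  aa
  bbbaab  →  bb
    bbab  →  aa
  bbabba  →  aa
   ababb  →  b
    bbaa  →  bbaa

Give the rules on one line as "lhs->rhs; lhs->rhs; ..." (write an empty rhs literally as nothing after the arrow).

  | ababa => aba => a
  | aaaa => ba
  | babb => bbb => aa
  | bbbaab => aaaab => bab => bb

aaa->b; ab->; bab->bb; bbb->aa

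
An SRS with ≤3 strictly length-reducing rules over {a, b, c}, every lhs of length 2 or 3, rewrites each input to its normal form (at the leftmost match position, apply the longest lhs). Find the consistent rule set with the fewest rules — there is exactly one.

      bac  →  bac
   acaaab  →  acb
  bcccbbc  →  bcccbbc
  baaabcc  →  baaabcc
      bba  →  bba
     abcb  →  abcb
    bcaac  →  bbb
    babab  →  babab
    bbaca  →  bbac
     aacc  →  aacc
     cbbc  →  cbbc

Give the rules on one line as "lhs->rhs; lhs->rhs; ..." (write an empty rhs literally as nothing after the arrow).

  | bac
  | acaaab => acaab => acab => acb
  | bcccbbc
  | baaabcc

ca->c; cac->bb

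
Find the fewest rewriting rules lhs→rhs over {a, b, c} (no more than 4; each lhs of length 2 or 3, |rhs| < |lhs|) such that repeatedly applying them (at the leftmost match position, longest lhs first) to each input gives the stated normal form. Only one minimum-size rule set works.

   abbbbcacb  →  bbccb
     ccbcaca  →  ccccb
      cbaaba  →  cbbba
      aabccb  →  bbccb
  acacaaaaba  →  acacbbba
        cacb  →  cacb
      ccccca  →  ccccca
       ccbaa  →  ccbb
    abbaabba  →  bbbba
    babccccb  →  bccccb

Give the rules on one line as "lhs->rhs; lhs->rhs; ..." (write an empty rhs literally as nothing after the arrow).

  | abbbbcacb => bbbcacb => bbcbcb => bbccb
  | ccbcaca => cccbca => ccccb
  | cbaaba => cbbba
  | aabccb => bbccb

aa->b; ab->; bca->cb; bcb->bc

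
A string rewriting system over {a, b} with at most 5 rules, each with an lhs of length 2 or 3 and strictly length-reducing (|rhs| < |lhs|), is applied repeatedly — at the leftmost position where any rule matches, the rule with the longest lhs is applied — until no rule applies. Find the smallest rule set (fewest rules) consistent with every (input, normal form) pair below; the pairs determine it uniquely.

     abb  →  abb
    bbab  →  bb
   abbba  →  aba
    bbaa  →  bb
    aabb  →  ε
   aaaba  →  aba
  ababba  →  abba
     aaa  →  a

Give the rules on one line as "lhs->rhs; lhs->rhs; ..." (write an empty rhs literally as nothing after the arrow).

  | abb
  | bbab => bb
  | abbba => aba
  | bbaa => bb

aa->; aab->aa; bab->b; bbb->b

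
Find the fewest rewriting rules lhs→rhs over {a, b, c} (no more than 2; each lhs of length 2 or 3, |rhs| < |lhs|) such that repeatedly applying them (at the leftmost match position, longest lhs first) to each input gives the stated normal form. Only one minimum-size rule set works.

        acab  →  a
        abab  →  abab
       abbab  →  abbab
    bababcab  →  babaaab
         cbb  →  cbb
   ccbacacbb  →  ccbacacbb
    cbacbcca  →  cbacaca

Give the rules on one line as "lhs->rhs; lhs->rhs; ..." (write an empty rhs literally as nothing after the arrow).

  | acab => a
  | abab
  | abbab
  | bababcab => babaaab

bc->a; cab->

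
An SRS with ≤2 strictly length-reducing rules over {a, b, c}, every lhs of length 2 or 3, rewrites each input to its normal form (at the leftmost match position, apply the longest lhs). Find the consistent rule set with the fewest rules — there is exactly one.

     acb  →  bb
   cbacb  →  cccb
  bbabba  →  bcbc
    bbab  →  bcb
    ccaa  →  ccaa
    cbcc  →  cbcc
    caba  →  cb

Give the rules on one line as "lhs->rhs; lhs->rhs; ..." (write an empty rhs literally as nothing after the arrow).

ac->b; ba->c

  | acb => bb
  | cbacb => cccb
  | bbabba => bcbba => bcbc
  | bbab => bcb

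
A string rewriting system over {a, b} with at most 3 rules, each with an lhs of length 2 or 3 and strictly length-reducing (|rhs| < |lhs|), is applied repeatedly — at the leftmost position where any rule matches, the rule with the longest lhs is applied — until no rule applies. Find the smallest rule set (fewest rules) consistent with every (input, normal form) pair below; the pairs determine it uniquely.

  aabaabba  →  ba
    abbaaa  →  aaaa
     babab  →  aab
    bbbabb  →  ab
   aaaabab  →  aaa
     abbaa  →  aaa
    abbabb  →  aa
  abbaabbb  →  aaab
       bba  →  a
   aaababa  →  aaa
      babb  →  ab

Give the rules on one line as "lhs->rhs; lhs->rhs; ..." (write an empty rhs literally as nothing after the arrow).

aba->b; bab->a; bb->

  | aabaabba => ababba => bbba => ba
  | abbaaa => aaaa
  | babab => aab
  | bbbabb => babb => ab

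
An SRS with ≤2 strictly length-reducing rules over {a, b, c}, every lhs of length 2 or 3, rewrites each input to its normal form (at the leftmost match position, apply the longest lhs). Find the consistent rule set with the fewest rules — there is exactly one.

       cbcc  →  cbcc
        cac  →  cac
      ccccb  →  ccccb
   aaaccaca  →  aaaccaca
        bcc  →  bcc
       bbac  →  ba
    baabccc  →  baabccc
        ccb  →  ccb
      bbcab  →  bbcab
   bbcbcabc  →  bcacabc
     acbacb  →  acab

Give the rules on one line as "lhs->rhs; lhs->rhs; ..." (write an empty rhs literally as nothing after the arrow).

bac->a; bcb->ca

  | cbcc
  | cac
  | ccccb
  | aaaccaca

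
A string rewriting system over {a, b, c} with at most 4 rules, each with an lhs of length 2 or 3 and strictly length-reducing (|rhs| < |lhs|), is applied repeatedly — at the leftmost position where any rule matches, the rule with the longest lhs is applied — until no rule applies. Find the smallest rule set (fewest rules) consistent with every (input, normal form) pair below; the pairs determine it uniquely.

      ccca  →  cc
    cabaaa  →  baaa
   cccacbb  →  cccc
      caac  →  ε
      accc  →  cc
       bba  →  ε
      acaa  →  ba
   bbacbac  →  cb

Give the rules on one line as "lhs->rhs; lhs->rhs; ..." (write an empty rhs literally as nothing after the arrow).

  | ccca => cc
  | cabaaa => baaa
  | cccacbb => cccbb => cccc
  | caac => ac => ε

ac->; aca->b; bb->c; ca->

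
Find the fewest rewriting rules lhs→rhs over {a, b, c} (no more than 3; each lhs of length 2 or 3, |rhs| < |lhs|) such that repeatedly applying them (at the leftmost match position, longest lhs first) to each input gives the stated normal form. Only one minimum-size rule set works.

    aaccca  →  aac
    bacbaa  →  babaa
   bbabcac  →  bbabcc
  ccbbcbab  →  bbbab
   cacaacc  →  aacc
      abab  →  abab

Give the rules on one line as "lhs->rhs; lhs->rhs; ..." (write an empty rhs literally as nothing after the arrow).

  | aaccca => aaca => aac
  | bacbaa => babaa
  | bbabcac => bbabcc
  | ccbbcbab => cbbcbab => bbcbab => bbbab

ca->c; cb->b; cca->a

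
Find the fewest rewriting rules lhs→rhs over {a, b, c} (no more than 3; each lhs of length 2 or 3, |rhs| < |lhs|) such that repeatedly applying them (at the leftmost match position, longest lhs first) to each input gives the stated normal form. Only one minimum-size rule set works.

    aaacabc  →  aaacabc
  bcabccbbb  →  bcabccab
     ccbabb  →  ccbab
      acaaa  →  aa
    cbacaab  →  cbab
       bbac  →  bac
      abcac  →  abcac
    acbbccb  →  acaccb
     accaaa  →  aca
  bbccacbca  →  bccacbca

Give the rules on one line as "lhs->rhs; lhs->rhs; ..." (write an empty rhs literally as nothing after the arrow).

bb->b; caa->; cbb->ca

  | aaacabc
  | bcabccbbb => bcabccab
  | ccbabb => ccbab
  | acaaa => aa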